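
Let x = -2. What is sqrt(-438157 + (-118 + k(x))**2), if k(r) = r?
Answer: I*sqrt(423757) ≈ 650.97*I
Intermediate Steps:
sqrt(-438157 + (-118 + k(x))**2) = sqrt(-438157 + (-118 - 2)**2) = sqrt(-438157 + (-120)**2) = sqrt(-438157 + 14400) = sqrt(-423757) = I*sqrt(423757)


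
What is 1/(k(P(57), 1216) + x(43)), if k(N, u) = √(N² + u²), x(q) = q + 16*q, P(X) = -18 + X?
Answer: -731/945816 + √1480177/945816 ≈ 0.00051345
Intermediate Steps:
x(q) = 17*q
1/(k(P(57), 1216) + x(43)) = 1/(√((-18 + 57)² + 1216²) + 17*43) = 1/(√(39² + 1478656) + 731) = 1/(√(1521 + 1478656) + 731) = 1/(√1480177 + 731) = 1/(731 + √1480177)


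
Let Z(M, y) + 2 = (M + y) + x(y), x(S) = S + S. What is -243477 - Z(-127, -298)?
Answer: -242454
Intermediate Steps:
x(S) = 2*S
Z(M, y) = -2 + M + 3*y (Z(M, y) = -2 + ((M + y) + 2*y) = -2 + (M + 3*y) = -2 + M + 3*y)
-243477 - Z(-127, -298) = -243477 - (-2 - 127 + 3*(-298)) = -243477 - (-2 - 127 - 894) = -243477 - 1*(-1023) = -243477 + 1023 = -242454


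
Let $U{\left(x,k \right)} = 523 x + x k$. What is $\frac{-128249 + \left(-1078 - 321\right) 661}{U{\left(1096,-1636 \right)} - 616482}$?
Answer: $\frac{175498}{306055} \approx 0.57342$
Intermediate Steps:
$U{\left(x,k \right)} = 523 x + k x$
$\frac{-128249 + \left(-1078 - 321\right) 661}{U{\left(1096,-1636 \right)} - 616482} = \frac{-128249 + \left(-1078 - 321\right) 661}{1096 \left(523 - 1636\right) - 616482} = \frac{-128249 - 924739}{1096 \left(-1113\right) + \left(-2417640 + 1801158\right)} = \frac{-128249 - 924739}{-1219848 - 616482} = - \frac{1052988}{-1836330} = \left(-1052988\right) \left(- \frac{1}{1836330}\right) = \frac{175498}{306055}$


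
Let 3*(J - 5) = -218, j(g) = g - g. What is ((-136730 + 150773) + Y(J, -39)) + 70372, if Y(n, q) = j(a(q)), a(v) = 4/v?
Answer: 84415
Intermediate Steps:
j(g) = 0
J = -203/3 (J = 5 + (⅓)*(-218) = 5 - 218/3 = -203/3 ≈ -67.667)
Y(n, q) = 0
((-136730 + 150773) + Y(J, -39)) + 70372 = ((-136730 + 150773) + 0) + 70372 = (14043 + 0) + 70372 = 14043 + 70372 = 84415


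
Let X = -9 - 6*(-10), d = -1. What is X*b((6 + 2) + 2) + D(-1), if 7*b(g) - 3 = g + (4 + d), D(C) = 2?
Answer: 830/7 ≈ 118.57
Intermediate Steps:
b(g) = 6/7 + g/7 (b(g) = 3/7 + (g + (4 - 1))/7 = 3/7 + (g + 3)/7 = 3/7 + (3 + g)/7 = 3/7 + (3/7 + g/7) = 6/7 + g/7)
X = 51 (X = -9 - 1*(-60) = -9 + 60 = 51)
X*b((6 + 2) + 2) + D(-1) = 51*(6/7 + ((6 + 2) + 2)/7) + 2 = 51*(6/7 + (8 + 2)/7) + 2 = 51*(6/7 + (1/7)*10) + 2 = 51*(6/7 + 10/7) + 2 = 51*(16/7) + 2 = 816/7 + 2 = 830/7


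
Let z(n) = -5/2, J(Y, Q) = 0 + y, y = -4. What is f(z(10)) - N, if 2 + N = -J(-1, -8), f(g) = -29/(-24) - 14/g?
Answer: 577/120 ≈ 4.8083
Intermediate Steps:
J(Y, Q) = -4 (J(Y, Q) = 0 - 4 = -4)
z(n) = -5/2 (z(n) = (½)*(-5) = -5/2)
f(g) = 29/24 - 14/g (f(g) = -29*(-1/24) - 14/g = 29/24 - 14/g)
N = 2 (N = -2 - 1*(-4) = -2 + 4 = 2)
f(z(10)) - N = (29/24 - 14/(-5/2)) - 1*2 = (29/24 - 14*(-⅖)) - 2 = (29/24 + 28/5) - 2 = 817/120 - 2 = 577/120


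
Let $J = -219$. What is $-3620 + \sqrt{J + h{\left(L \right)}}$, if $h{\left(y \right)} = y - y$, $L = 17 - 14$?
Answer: $-3620 + i \sqrt{219} \approx -3620.0 + 14.799 i$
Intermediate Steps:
$L = 3$ ($L = 17 - 14 = 3$)
$h{\left(y \right)} = 0$
$-3620 + \sqrt{J + h{\left(L \right)}} = -3620 + \sqrt{-219 + 0} = -3620 + \sqrt{-219} = -3620 + i \sqrt{219}$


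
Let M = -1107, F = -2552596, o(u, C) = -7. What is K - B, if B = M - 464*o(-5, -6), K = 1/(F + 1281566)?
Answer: -2721275231/1271030 ≈ -2141.0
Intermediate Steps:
K = -1/1271030 (K = 1/(-2552596 + 1281566) = 1/(-1271030) = -1/1271030 ≈ -7.8676e-7)
B = 2141 (B = -1107 - 464*(-7) = -1107 + 3248 = 2141)
K - B = -1/1271030 - 1*2141 = -1/1271030 - 2141 = -2721275231/1271030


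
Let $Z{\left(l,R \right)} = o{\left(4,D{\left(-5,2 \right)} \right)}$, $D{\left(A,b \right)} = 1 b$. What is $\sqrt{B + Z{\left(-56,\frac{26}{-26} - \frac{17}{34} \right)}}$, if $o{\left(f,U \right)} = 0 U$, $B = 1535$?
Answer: $\sqrt{1535} \approx 39.179$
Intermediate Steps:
$D{\left(A,b \right)} = b$
$o{\left(f,U \right)} = 0$
$Z{\left(l,R \right)} = 0$
$\sqrt{B + Z{\left(-56,\frac{26}{-26} - \frac{17}{34} \right)}} = \sqrt{1535 + 0} = \sqrt{1535}$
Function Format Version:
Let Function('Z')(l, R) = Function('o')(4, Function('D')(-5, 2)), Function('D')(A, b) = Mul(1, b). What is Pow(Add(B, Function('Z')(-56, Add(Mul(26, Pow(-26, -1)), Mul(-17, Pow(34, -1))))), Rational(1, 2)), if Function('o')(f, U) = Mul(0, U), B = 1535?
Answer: Pow(1535, Rational(1, 2)) ≈ 39.179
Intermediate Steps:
Function('D')(A, b) = b
Function('o')(f, U) = 0
Function('Z')(l, R) = 0
Pow(Add(B, Function('Z')(-56, Add(Mul(26, Pow(-26, -1)), Mul(-17, Pow(34, -1))))), Rational(1, 2)) = Pow(Add(1535, 0), Rational(1, 2)) = Pow(1535, Rational(1, 2))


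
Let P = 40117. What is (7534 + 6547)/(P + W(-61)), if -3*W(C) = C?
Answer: 42243/120412 ≈ 0.35082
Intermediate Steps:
W(C) = -C/3
(7534 + 6547)/(P + W(-61)) = (7534 + 6547)/(40117 - ⅓*(-61)) = 14081/(40117 + 61/3) = 14081/(120412/3) = 14081*(3/120412) = 42243/120412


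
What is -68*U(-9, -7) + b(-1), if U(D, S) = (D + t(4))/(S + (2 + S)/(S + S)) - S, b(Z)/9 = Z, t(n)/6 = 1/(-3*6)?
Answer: -161971/279 ≈ -580.54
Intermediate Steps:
t(n) = -⅓ (t(n) = 6/((-3*6)) = 6/(-18) = 6*(-1/18) = -⅓)
b(Z) = 9*Z
U(D, S) = -S + (-⅓ + D)/(S + (2 + S)/(2*S)) (U(D, S) = (D - ⅓)/(S + (2 + S)/(S + S)) - S = (-⅓ + D)/(S + (2 + S)/((2*S))) - S = (-⅓ + D)/(S + (2 + S)*(1/(2*S))) - S = (-⅓ + D)/(S + (2 + S)/(2*S)) - S = -S + (-⅓ + D)/(S + (2 + S)/(2*S)))
-68*U(-9, -7) + b(-1) = -68*(-7)*(-8 - 6*(-7)² - 3*(-7) + 6*(-9))/(3*(2 - 7 + 2*(-7)²)) + 9*(-1) = -68*(-7)*(-8 - 6*49 + 21 - 54)/(3*(2 - 7 + 2*49)) - 9 = -68*(-7)*(-8 - 294 + 21 - 54)/(3*(2 - 7 + 98)) - 9 = -68*(-7)*(-335)/(3*93) - 9 = -68*2345/279 - 9 = -159460/279 - 9 = -161971/279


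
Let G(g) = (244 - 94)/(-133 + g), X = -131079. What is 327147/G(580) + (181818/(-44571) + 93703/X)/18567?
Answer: 1762524613751061115453/1807906576630050 ≈ 9.7490e+5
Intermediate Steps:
G(g) = 150/(-133 + g)
327147/G(580) + (181818/(-44571) + 93703/X)/18567 = 327147/((150/(-133 + 580))) + (181818/(-44571) + 93703/(-131079))/18567 = 327147/((150/447)) + (181818*(-1/44571) + 93703*(-1/131079))*(1/18567) = 327147/((150*(1/447))) + (-60606/14857 - 93703/131079)*(1/18567) = 327147/(50/149) - 9336319345/1947440703*1/18567 = 327147*(149/50) - 9336319345/36158131532601 = 48744903/50 - 9336319345/36158131532601 = 1762524613751061115453/1807906576630050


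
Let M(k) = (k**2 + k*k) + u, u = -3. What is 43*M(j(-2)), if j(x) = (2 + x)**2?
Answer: -129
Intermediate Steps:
M(k) = -3 + 2*k**2 (M(k) = (k**2 + k*k) - 3 = (k**2 + k**2) - 3 = 2*k**2 - 3 = -3 + 2*k**2)
43*M(j(-2)) = 43*(-3 + 2*((2 - 2)**2)**2) = 43*(-3 + 2*(0**2)**2) = 43*(-3 + 2*0**2) = 43*(-3 + 2*0) = 43*(-3 + 0) = 43*(-3) = -129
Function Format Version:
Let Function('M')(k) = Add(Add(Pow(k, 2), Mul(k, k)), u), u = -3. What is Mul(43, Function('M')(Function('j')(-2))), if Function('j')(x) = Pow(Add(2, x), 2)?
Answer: -129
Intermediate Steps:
Function('M')(k) = Add(-3, Mul(2, Pow(k, 2))) (Function('M')(k) = Add(Add(Pow(k, 2), Mul(k, k)), -3) = Add(Add(Pow(k, 2), Pow(k, 2)), -3) = Add(Mul(2, Pow(k, 2)), -3) = Add(-3, Mul(2, Pow(k, 2))))
Mul(43, Function('M')(Function('j')(-2))) = Mul(43, Add(-3, Mul(2, Pow(Pow(Add(2, -2), 2), 2)))) = Mul(43, Add(-3, Mul(2, Pow(Pow(0, 2), 2)))) = Mul(43, Add(-3, Mul(2, Pow(0, 2)))) = Mul(43, Add(-3, Mul(2, 0))) = Mul(43, Add(-3, 0)) = Mul(43, -3) = -129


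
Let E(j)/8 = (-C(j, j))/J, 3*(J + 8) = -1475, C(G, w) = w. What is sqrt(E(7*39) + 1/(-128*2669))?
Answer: sqrt(17910691093208630)/64013296 ≈ 2.0907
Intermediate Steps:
J = -1499/3 (J = -8 + (1/3)*(-1475) = -8 - 1475/3 = -1499/3 ≈ -499.67)
E(j) = 24*j/1499 (E(j) = 8*((-j)/(-1499/3)) = 8*(-j*(-3/1499)) = 8*(3*j/1499) = 24*j/1499)
sqrt(E(7*39) + 1/(-128*2669)) = sqrt(24*(7*39)/1499 + 1/(-128*2669)) = sqrt((24/1499)*273 + 1/(-341632)) = sqrt(6552/1499 - 1/341632) = sqrt(2238371365/512106368) = sqrt(17910691093208630)/64013296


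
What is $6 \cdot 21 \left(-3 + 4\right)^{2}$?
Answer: $126$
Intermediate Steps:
$6 \cdot 21 \left(-3 + 4\right)^{2} = 126 \cdot 1^{2} = 126 \cdot 1 = 126$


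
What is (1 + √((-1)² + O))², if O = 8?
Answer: 16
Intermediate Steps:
(1 + √((-1)² + O))² = (1 + √((-1)² + 8))² = (1 + √(1 + 8))² = (1 + √9)² = (1 + 3)² = 4² = 16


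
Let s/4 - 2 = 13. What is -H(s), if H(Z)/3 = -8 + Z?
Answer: -156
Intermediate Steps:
s = 60 (s = 8 + 4*13 = 8 + 52 = 60)
H(Z) = -24 + 3*Z (H(Z) = 3*(-8 + Z) = -24 + 3*Z)
-H(s) = -(-24 + 3*60) = -(-24 + 180) = -1*156 = -156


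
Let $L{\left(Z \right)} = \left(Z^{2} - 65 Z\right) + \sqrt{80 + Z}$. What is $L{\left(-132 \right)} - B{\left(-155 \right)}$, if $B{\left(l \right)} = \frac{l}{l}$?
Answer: $26003 + 2 i \sqrt{13} \approx 26003.0 + 7.2111 i$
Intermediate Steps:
$B{\left(l \right)} = 1$
$L{\left(Z \right)} = Z^{2} + \sqrt{80 + Z} - 65 Z$
$L{\left(-132 \right)} - B{\left(-155 \right)} = \left(\left(-132\right)^{2} + \sqrt{80 - 132} - -8580\right) - 1 = \left(17424 + \sqrt{-52} + 8580\right) - 1 = \left(17424 + 2 i \sqrt{13} + 8580\right) - 1 = \left(26004 + 2 i \sqrt{13}\right) - 1 = 26003 + 2 i \sqrt{13}$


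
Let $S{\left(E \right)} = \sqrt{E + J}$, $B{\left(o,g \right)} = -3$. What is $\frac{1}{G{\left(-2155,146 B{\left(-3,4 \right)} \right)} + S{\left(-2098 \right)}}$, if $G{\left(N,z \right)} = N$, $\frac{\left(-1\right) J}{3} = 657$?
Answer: $- \frac{2155}{4648094} - \frac{i \sqrt{4069}}{4648094} \approx -0.00046363 - 1.3724 \cdot 10^{-5} i$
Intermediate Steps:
$J = -1971$ ($J = \left(-3\right) 657 = -1971$)
$S{\left(E \right)} = \sqrt{-1971 + E}$ ($S{\left(E \right)} = \sqrt{E - 1971} = \sqrt{-1971 + E}$)
$\frac{1}{G{\left(-2155,146 B{\left(-3,4 \right)} \right)} + S{\left(-2098 \right)}} = \frac{1}{-2155 + \sqrt{-1971 - 2098}} = \frac{1}{-2155 + \sqrt{-4069}} = \frac{1}{-2155 + i \sqrt{4069}}$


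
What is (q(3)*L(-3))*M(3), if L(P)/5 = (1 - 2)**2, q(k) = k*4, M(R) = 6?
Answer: 360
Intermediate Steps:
q(k) = 4*k
L(P) = 5 (L(P) = 5*(1 - 2)**2 = 5*(-1)**2 = 5*1 = 5)
(q(3)*L(-3))*M(3) = ((4*3)*5)*6 = (12*5)*6 = 60*6 = 360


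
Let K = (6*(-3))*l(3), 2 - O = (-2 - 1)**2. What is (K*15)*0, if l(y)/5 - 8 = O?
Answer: 0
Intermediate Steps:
O = -7 (O = 2 - (-2 - 1)**2 = 2 - 1*(-3)**2 = 2 - 1*9 = 2 - 9 = -7)
l(y) = 5 (l(y) = 40 + 5*(-7) = 40 - 35 = 5)
K = -90 (K = (6*(-3))*5 = -18*5 = -90)
(K*15)*0 = -90*15*0 = -1350*0 = 0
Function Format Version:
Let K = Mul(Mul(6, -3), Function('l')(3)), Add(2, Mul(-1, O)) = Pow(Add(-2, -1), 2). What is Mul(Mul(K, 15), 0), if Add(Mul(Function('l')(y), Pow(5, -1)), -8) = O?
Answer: 0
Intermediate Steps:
O = -7 (O = Add(2, Mul(-1, Pow(Add(-2, -1), 2))) = Add(2, Mul(-1, Pow(-3, 2))) = Add(2, Mul(-1, 9)) = Add(2, -9) = -7)
Function('l')(y) = 5 (Function('l')(y) = Add(40, Mul(5, -7)) = Add(40, -35) = 5)
K = -90 (K = Mul(Mul(6, -3), 5) = Mul(-18, 5) = -90)
Mul(Mul(K, 15), 0) = Mul(Mul(-90, 15), 0) = Mul(-1350, 0) = 0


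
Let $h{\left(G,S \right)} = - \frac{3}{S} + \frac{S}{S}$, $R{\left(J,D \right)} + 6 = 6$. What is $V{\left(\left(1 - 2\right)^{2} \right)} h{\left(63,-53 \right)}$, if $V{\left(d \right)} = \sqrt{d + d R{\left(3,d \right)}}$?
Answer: $\frac{56}{53} \approx 1.0566$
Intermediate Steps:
$R{\left(J,D \right)} = 0$ ($R{\left(J,D \right)} = -6 + 6 = 0$)
$h{\left(G,S \right)} = 1 - \frac{3}{S}$ ($h{\left(G,S \right)} = - \frac{3}{S} + 1 = 1 - \frac{3}{S}$)
$V{\left(d \right)} = \sqrt{d}$ ($V{\left(d \right)} = \sqrt{d + d 0} = \sqrt{d + 0} = \sqrt{d}$)
$V{\left(\left(1 - 2\right)^{2} \right)} h{\left(63,-53 \right)} = \sqrt{\left(1 - 2\right)^{2}} \frac{-3 - 53}{-53} = \sqrt{\left(-1\right)^{2}} \left(\left(- \frac{1}{53}\right) \left(-56\right)\right) = \sqrt{1} \cdot \frac{56}{53} = 1 \cdot \frac{56}{53} = \frac{56}{53}$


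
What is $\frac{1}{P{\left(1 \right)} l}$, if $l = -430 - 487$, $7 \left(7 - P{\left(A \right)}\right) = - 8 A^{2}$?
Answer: $- \frac{1}{7467} \approx -0.00013392$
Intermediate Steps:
$P{\left(A \right)} = 7 + \frac{8 A^{2}}{7}$ ($P{\left(A \right)} = 7 - \frac{\left(-8\right) A^{2}}{7} = 7 + \frac{8 A^{2}}{7}$)
$l = -917$ ($l = -430 - 487 = -917$)
$\frac{1}{P{\left(1 \right)} l} = \frac{1}{\left(7 + \frac{8 \cdot 1^{2}}{7}\right) \left(-917\right)} = \frac{1}{\left(7 + \frac{8}{7} \cdot 1\right) \left(-917\right)} = \frac{1}{\left(7 + \frac{8}{7}\right) \left(-917\right)} = \frac{1}{\frac{57}{7} \left(-917\right)} = \frac{1}{-7467} = - \frac{1}{7467}$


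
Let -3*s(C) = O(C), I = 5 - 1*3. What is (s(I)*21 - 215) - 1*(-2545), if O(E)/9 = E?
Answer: 2204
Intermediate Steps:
I = 2 (I = 5 - 3 = 2)
O(E) = 9*E
s(C) = -3*C
(s(I)*21 - 215) - 1*(-2545) = (-3*2*21 - 215) - 1*(-2545) = (-6*21 - 215) + 2545 = (-126 - 215) + 2545 = -341 + 2545 = 2204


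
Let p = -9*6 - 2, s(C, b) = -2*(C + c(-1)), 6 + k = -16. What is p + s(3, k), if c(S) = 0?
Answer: -62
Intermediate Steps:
k = -22 (k = -6 - 16 = -22)
s(C, b) = -2*C (s(C, b) = -2*(C + 0) = -2*C)
p = -56 (p = -54 - 2 = -56)
p + s(3, k) = -56 - 2*3 = -56 - 6 = -62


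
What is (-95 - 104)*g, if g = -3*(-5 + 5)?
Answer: 0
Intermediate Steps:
g = 0 (g = -3*0 = 0)
(-95 - 104)*g = (-95 - 104)*0 = -199*0 = 0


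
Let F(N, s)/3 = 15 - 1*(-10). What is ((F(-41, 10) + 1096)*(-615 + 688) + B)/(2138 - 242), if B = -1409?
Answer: 42037/948 ≈ 44.343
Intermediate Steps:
F(N, s) = 75 (F(N, s) = 3*(15 - 1*(-10)) = 3*(15 + 10) = 3*25 = 75)
((F(-41, 10) + 1096)*(-615 + 688) + B)/(2138 - 242) = ((75 + 1096)*(-615 + 688) - 1409)/(2138 - 242) = (1171*73 - 1409)/1896 = (85483 - 1409)*(1/1896) = 84074*(1/1896) = 42037/948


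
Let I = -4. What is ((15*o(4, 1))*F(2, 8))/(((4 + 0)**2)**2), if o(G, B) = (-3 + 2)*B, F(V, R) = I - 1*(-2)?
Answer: 15/128 ≈ 0.11719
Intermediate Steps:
F(V, R) = -2 (F(V, R) = -4 - 1*(-2) = -4 + 2 = -2)
o(G, B) = -B
((15*o(4, 1))*F(2, 8))/(((4 + 0)**2)**2) = ((15*(-1*1))*(-2))/(((4 + 0)**2)**2) = ((15*(-1))*(-2))/((4**2)**2) = (-15*(-2))/(16**2) = 30/256 = 30*(1/256) = 15/128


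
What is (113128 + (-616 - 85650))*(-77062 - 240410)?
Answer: -8527932864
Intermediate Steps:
(113128 + (-616 - 85650))*(-77062 - 240410) = (113128 - 86266)*(-317472) = 26862*(-317472) = -8527932864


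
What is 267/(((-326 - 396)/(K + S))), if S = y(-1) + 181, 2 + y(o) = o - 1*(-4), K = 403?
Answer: -156195/722 ≈ -216.34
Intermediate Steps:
y(o) = 2 + o (y(o) = -2 + (o - 1*(-4)) = -2 + (o + 4) = -2 + (4 + o) = 2 + o)
S = 182 (S = (2 - 1) + 181 = 1 + 181 = 182)
267/(((-326 - 396)/(K + S))) = 267/(((-326 - 396)/(403 + 182))) = 267/((-722/585)) = 267/((-722*1/585)) = 267/(-722/585) = 267*(-585/722) = -156195/722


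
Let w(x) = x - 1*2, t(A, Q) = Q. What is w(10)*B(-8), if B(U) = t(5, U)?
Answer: -64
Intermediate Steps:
w(x) = -2 + x (w(x) = x - 2 = -2 + x)
B(U) = U
w(10)*B(-8) = (-2 + 10)*(-8) = 8*(-8) = -64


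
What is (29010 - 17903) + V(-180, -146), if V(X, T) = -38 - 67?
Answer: 11002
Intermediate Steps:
V(X, T) = -105
(29010 - 17903) + V(-180, -146) = (29010 - 17903) - 105 = 11107 - 105 = 11002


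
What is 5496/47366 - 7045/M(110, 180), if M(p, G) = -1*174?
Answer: 167324887/4120842 ≈ 40.605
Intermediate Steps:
M(p, G) = -174
5496/47366 - 7045/M(110, 180) = 5496/47366 - 7045/(-174) = 5496*(1/47366) - 7045*(-1/174) = 2748/23683 + 7045/174 = 167324887/4120842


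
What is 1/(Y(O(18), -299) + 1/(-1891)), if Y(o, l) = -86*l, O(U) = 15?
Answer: 1891/48625173 ≈ 3.8889e-5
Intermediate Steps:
1/(Y(O(18), -299) + 1/(-1891)) = 1/(-86*(-299) + 1/(-1891)) = 1/(25714 - 1/1891) = 1/(48625173/1891) = 1891/48625173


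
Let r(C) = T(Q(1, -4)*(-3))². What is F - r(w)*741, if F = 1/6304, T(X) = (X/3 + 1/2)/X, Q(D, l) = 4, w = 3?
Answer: -2384285/37824 ≈ -63.036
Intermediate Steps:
T(X) = (½ + X/3)/X (T(X) = (X*(⅓) + 1*(½))/X = (X/3 + ½)/X = (½ + X/3)/X)
r(C) = 49/576 (r(C) = ((3 + 2*(4*(-3)))/(6*((4*(-3)))))² = ((⅙)*(3 + 2*(-12))/(-12))² = ((⅙)*(-1/12)*(3 - 24))² = ((⅙)*(-1/12)*(-21))² = (7/24)² = 49/576)
F = 1/6304 ≈ 0.00015863
F - r(w)*741 = 1/6304 - 49*741/576 = 1/6304 - 1*12103/192 = 1/6304 - 12103/192 = -2384285/37824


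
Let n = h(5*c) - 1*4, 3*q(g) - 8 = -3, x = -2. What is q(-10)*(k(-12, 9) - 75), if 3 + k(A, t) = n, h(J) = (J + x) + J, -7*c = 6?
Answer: -1080/7 ≈ -154.29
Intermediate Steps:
c = -6/7 (c = -⅐*6 = -6/7 ≈ -0.85714)
q(g) = 5/3 (q(g) = 8/3 + (⅓)*(-3) = 8/3 - 1 = 5/3)
h(J) = -2 + 2*J (h(J) = (J - 2) + J = (-2 + J) + J = -2 + 2*J)
n = -102/7 (n = (-2 + 2*(5*(-6/7))) - 1*4 = (-2 + 2*(-30/7)) - 4 = (-2 - 60/7) - 4 = -74/7 - 4 = -102/7 ≈ -14.571)
k(A, t) = -123/7 (k(A, t) = -3 - 102/7 = -123/7)
q(-10)*(k(-12, 9) - 75) = 5*(-123/7 - 75)/3 = (5/3)*(-648/7) = -1080/7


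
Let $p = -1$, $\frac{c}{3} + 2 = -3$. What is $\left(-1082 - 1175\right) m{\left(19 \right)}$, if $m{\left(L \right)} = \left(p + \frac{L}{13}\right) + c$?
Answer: $\frac{426573}{13} \approx 32813.0$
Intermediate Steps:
$c = -15$ ($c = -6 + 3 \left(-3\right) = -6 - 9 = -15$)
$m{\left(L \right)} = -16 + \frac{L}{13}$ ($m{\left(L \right)} = \left(-1 + \frac{L}{13}\right) - 15 = -16 + \frac{L}{13}$)
$\left(-1082 - 1175\right) m{\left(19 \right)} = \left(-1082 - 1175\right) \left(-16 + \frac{1}{13} \cdot 19\right) = - 2257 \left(-16 + \frac{19}{13}\right) = \left(-2257\right) \left(- \frac{189}{13}\right) = \frac{426573}{13}$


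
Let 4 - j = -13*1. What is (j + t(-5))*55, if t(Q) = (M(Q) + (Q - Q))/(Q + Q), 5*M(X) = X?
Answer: 1881/2 ≈ 940.50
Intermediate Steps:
j = 17 (j = 4 - (-13) = 4 - 1*(-13) = 4 + 13 = 17)
M(X) = X/5
t(Q) = ⅒ (t(Q) = (Q/5 + (Q - Q))/(Q + Q) = (Q/5 + 0)/((2*Q)) = (Q/5)*(1/(2*Q)) = ⅒)
(j + t(-5))*55 = (17 + ⅒)*55 = (171/10)*55 = 1881/2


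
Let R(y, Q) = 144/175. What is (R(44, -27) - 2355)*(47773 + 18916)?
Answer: -3924942987/25 ≈ -1.5700e+8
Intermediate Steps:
R(y, Q) = 144/175 (R(y, Q) = 144*(1/175) = 144/175)
(R(44, -27) - 2355)*(47773 + 18916) = (144/175 - 2355)*(47773 + 18916) = -411981/175*66689 = -3924942987/25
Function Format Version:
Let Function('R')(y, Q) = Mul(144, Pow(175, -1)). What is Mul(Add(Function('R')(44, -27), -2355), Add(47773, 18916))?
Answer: Rational(-3924942987, 25) ≈ -1.5700e+8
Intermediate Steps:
Function('R')(y, Q) = Rational(144, 175) (Function('R')(y, Q) = Mul(144, Rational(1, 175)) = Rational(144, 175))
Mul(Add(Function('R')(44, -27), -2355), Add(47773, 18916)) = Mul(Add(Rational(144, 175), -2355), Add(47773, 18916)) = Mul(Rational(-411981, 175), 66689) = Rational(-3924942987, 25)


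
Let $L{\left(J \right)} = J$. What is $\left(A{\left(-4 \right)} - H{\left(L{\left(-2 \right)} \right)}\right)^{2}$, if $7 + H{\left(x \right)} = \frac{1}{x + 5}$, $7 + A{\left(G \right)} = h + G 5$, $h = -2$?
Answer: $\frac{4489}{9} \approx 498.78$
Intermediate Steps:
$A{\left(G \right)} = -9 + 5 G$ ($A{\left(G \right)} = -7 + \left(-2 + G 5\right) = -7 + \left(-2 + 5 G\right) = -9 + 5 G$)
$H{\left(x \right)} = -7 + \frac{1}{5 + x}$ ($H{\left(x \right)} = -7 + \frac{1}{x + 5} = -7 + \frac{1}{5 + x}$)
$\left(A{\left(-4 \right)} - H{\left(L{\left(-2 \right)} \right)}\right)^{2} = \left(\left(-9 + 5 \left(-4\right)\right) - \frac{-34 - -14}{5 - 2}\right)^{2} = \left(\left(-9 - 20\right) - \frac{-34 + 14}{3}\right)^{2} = \left(-29 - \frac{1}{3} \left(-20\right)\right)^{2} = \left(-29 - - \frac{20}{3}\right)^{2} = \left(-29 + \frac{20}{3}\right)^{2} = \left(- \frac{67}{3}\right)^{2} = \frac{4489}{9}$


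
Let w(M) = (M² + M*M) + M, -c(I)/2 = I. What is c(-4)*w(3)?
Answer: 168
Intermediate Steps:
c(I) = -2*I
w(M) = M + 2*M² (w(M) = (M² + M²) + M = 2*M² + M = M + 2*M²)
c(-4)*w(3) = (-2*(-4))*(3*(1 + 2*3)) = 8*(3*(1 + 6)) = 8*(3*7) = 8*21 = 168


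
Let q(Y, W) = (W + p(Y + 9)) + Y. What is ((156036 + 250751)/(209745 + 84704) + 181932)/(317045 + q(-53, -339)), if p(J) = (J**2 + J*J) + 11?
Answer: 53570102255/94381504664 ≈ 0.56759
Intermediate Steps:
p(J) = 11 + 2*J**2 (p(J) = (J**2 + J**2) + 11 = 2*J**2 + 11 = 11 + 2*J**2)
q(Y, W) = 11 + W + Y + 2*(9 + Y)**2 (q(Y, W) = (W + (11 + 2*(Y + 9)**2)) + Y = (W + (11 + 2*(9 + Y)**2)) + Y = (11 + W + 2*(9 + Y)**2) + Y = 11 + W + Y + 2*(9 + Y)**2)
((156036 + 250751)/(209745 + 84704) + 181932)/(317045 + q(-53, -339)) = ((156036 + 250751)/(209745 + 84704) + 181932)/(317045 + (11 - 339 - 53 + 2*(9 - 53)**2)) = (406787/294449 + 181932)/(317045 + (11 - 339 - 53 + 2*(-44)**2)) = (406787*(1/294449) + 181932)/(317045 + (11 - 339 - 53 + 2*1936)) = (406787/294449 + 181932)/(317045 + (11 - 339 - 53 + 3872)) = 53570102255/(294449*(317045 + 3491)) = (53570102255/294449)/320536 = (53570102255/294449)*(1/320536) = 53570102255/94381504664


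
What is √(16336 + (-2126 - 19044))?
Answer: I*√4834 ≈ 69.527*I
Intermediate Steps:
√(16336 + (-2126 - 19044)) = √(16336 - 21170) = √(-4834) = I*√4834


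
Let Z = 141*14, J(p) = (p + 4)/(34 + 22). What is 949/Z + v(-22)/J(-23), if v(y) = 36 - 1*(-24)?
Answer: -6614609/37506 ≈ -176.36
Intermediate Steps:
J(p) = 1/14 + p/56 (J(p) = (4 + p)/56 = (4 + p)*(1/56) = 1/14 + p/56)
Z = 1974
v(y) = 60 (v(y) = 36 + 24 = 60)
949/Z + v(-22)/J(-23) = 949/1974 + 60/(1/14 + (1/56)*(-23)) = 949*(1/1974) + 60/(1/14 - 23/56) = 949/1974 + 60/(-19/56) = 949/1974 + 60*(-56/19) = 949/1974 - 3360/19 = -6614609/37506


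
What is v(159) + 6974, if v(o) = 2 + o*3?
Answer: 7453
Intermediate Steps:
v(o) = 2 + 3*o
v(159) + 6974 = (2 + 3*159) + 6974 = (2 + 477) + 6974 = 479 + 6974 = 7453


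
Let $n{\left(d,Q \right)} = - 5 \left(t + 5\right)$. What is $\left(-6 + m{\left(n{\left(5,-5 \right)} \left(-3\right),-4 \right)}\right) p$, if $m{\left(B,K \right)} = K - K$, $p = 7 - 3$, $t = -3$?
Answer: $-24$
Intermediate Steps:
$n{\left(d,Q \right)} = -10$ ($n{\left(d,Q \right)} = - 5 \left(-3 + 5\right) = \left(-5\right) 2 = -10$)
$p = 4$ ($p = 7 - 3 = 4$)
$m{\left(B,K \right)} = 0$
$\left(-6 + m{\left(n{\left(5,-5 \right)} \left(-3\right),-4 \right)}\right) p = \left(-6 + 0\right) 4 = \left(-6\right) 4 = -24$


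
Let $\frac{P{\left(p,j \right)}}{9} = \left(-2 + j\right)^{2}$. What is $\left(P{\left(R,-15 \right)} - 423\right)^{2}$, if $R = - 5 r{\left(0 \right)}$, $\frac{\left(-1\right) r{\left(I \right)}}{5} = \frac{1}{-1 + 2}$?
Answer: $4743684$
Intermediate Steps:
$r{\left(I \right)} = -5$ ($r{\left(I \right)} = - \frac{5}{-1 + 2} = - \frac{5}{1} = \left(-5\right) 1 = -5$)
$R = 25$ ($R = \left(-5\right) \left(-5\right) = 25$)
$P{\left(p,j \right)} = 9 \left(-2 + j\right)^{2}$
$\left(P{\left(R,-15 \right)} - 423\right)^{2} = \left(9 \left(-2 - 15\right)^{2} - 423\right)^{2} = \left(9 \left(-17\right)^{2} - 423\right)^{2} = \left(9 \cdot 289 - 423\right)^{2} = \left(2601 - 423\right)^{2} = 2178^{2} = 4743684$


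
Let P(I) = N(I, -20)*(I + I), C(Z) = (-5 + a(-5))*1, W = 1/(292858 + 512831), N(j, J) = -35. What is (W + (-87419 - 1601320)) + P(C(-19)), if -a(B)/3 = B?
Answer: -1361162418470/805689 ≈ -1.6894e+6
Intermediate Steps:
a(B) = -3*B
W = 1/805689 ≈ 1.2412e-6
C(Z) = 10 (C(Z) = (-5 - 3*(-5))*1 = (-5 + 15)*1 = 10*1 = 10)
P(I) = -70*I (P(I) = -35*(I + I) = -70*I)
(W + (-87419 - 1601320)) + P(C(-19)) = (1/805689 + (-87419 - 1601320)) - 70*10 = (1/805689 - 1688739) - 700 = -1360598436170/805689 - 700 = -1361162418470/805689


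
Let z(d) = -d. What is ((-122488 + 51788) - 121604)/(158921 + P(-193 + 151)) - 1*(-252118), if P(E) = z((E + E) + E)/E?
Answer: 20032948010/79459 ≈ 2.5212e+5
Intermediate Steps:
P(E) = -3 (P(E) = (-((E + E) + E))/E = (-(2*E + E))/E = (-3*E)/E = -3)
((-122488 + 51788) - 121604)/(158921 + P(-193 + 151)) - 1*(-252118) = ((-122488 + 51788) - 121604)/(158921 - 3) - 1*(-252118) = (-70700 - 121604)/158918 + 252118 = -192304*1/158918 + 252118 = -96152/79459 + 252118 = 20032948010/79459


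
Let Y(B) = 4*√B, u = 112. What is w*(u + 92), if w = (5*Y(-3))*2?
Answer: 8160*I*√3 ≈ 14134.0*I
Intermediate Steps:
w = 40*I*√3 (w = (5*(4*√(-3)))*2 = (5*(4*(I*√3)))*2 = (5*(4*I*√3))*2 = (20*I*√3)*2 = 40*I*√3 ≈ 69.282*I)
w*(u + 92) = (40*I*√3)*(112 + 92) = (40*I*√3)*204 = 8160*I*√3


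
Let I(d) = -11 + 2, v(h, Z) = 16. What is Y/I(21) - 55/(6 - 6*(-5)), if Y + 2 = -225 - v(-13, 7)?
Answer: 917/36 ≈ 25.472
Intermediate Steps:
I(d) = -9
Y = -243 (Y = -2 + (-225 - 1*16) = -2 + (-225 - 16) = -2 - 241 = -243)
Y/I(21) - 55/(6 - 6*(-5)) = -243/(-9) - 55/(6 - 6*(-5)) = -243*(-⅑) - 55/(6 + 30) = 27 - 55/36 = 917/36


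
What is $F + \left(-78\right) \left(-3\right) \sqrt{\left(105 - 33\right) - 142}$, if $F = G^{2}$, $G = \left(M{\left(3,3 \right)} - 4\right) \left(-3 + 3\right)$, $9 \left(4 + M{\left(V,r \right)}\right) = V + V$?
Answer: $234 i \sqrt{70} \approx 1957.8 i$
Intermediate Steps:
$M{\left(V,r \right)} = -4 + \frac{2 V}{9}$ ($M{\left(V,r \right)} = -4 + \frac{V + V}{9} = -4 + \frac{2 V}{9}$)
$G = 0$ ($G = \left(\left(-4 + \frac{2}{9} \cdot 3\right) - 4\right) \left(-3 + 3\right) = \left(\left(-4 + \frac{2}{3}\right) - 4\right) 0 = \left(- \frac{10}{3} - 4\right) 0 = \left(- \frac{22}{3}\right) 0 = 0$)
$F = 0$ ($F = 0^{2} = 0$)
$F + \left(-78\right) \left(-3\right) \sqrt{\left(105 - 33\right) - 142} = 0 + \left(-78\right) \left(-3\right) \sqrt{\left(105 - 33\right) - 142} = 0 + 234 \sqrt{\left(105 - 33\right) - 142} = 0 + 234 \sqrt{72 - 142} = 0 + 234 \sqrt{-70} = 0 + 234 i \sqrt{70} = 234 i \sqrt{70}$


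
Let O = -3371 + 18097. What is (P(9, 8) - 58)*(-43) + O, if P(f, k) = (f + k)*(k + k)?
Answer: 5524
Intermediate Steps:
O = 14726
P(f, k) = 2*k*(f + k) (P(f, k) = (f + k)*(2*k) = 2*k*(f + k))
(P(9, 8) - 58)*(-43) + O = (2*8*(9 + 8) - 58)*(-43) + 14726 = (2*8*17 - 58)*(-43) + 14726 = (272 - 58)*(-43) + 14726 = 214*(-43) + 14726 = -9202 + 14726 = 5524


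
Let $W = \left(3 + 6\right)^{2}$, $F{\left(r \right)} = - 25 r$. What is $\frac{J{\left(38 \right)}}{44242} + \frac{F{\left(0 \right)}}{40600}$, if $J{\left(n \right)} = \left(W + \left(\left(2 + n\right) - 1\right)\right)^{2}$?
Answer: $\frac{7200}{22121} \approx 0.32548$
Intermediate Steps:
$W = 81$ ($W = 9^{2} = 81$)
$J{\left(n \right)} = \left(82 + n\right)^{2}$ ($J{\left(n \right)} = \left(81 + \left(\left(2 + n\right) - 1\right)\right)^{2} = \left(81 + \left(1 + n\right)\right)^{2} = \left(82 + n\right)^{2}$)
$\frac{J{\left(38 \right)}}{44242} + \frac{F{\left(0 \right)}}{40600} = \frac{\left(82 + 38\right)^{2}}{44242} + \frac{\left(-25\right) 0}{40600} = 120^{2} \cdot \frac{1}{44242} + 0 \cdot \frac{1}{40600} = 14400 \cdot \frac{1}{44242} + 0 = \frac{7200}{22121} + 0 = \frac{7200}{22121}$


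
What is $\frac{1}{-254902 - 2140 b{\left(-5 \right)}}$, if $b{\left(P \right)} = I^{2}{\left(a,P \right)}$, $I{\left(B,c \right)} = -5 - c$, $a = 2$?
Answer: $- \frac{1}{254902} \approx -3.9231 \cdot 10^{-6}$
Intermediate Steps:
$b{\left(P \right)} = \left(-5 - P\right)^{2}$
$\frac{1}{-254902 - 2140 b{\left(-5 \right)}} = \frac{1}{-254902 - 2140 \left(5 - 5\right)^{2}} = \frac{1}{-254902 - 2140 \cdot 0^{2}} = \frac{1}{-254902 - 0} = \frac{1}{-254902 + 0} = \frac{1}{-254902} = - \frac{1}{254902}$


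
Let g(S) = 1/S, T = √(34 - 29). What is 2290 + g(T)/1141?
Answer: 2290 + √5/5705 ≈ 2290.0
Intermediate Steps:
T = √5 ≈ 2.2361
2290 + g(T)/1141 = 2290 + 1/(√5*1141) = 2290 + (√5/5)*(1/1141) = 2290 + √5/5705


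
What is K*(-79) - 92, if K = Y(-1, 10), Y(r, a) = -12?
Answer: 856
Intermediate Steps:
K = -12
K*(-79) - 92 = -12*(-79) - 92 = 948 - 92 = 856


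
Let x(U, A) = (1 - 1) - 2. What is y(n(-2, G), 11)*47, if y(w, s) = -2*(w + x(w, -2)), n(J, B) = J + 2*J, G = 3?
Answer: 752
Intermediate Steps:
x(U, A) = -2 (x(U, A) = 0 - 2 = -2)
n(J, B) = 3*J
y(w, s) = 4 - 2*w (y(w, s) = -2*(w - 2) = -2*(-2 + w) = 4 - 2*w)
y(n(-2, G), 11)*47 = (4 - 6*(-2))*47 = (4 - 2*(-6))*47 = (4 + 12)*47 = 16*47 = 752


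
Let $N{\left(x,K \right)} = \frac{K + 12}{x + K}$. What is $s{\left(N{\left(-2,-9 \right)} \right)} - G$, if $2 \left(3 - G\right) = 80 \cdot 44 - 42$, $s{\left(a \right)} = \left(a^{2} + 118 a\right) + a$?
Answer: $\frac{206138}{121} \approx 1703.6$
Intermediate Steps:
$N{\left(x,K \right)} = \frac{12 + K}{K + x}$
$s{\left(a \right)} = a^{2} + 119 a$
$G = -1736$ ($G = 3 - \frac{80 \cdot 44 - 42}{2} = 3 - \frac{3520 - 42}{2} = 3 - 1739 = -1736$)
$s{\left(N{\left(-2,-9 \right)} \right)} - G = \frac{12 - 9}{-9 - 2} \left(119 + \frac{12 - 9}{-9 - 2}\right) - -1736 = \frac{1}{-11} \cdot 3 \left(119 + \frac{1}{-11} \cdot 3\right) + 1736 = \left(- \frac{1}{11}\right) 3 \left(119 - \frac{3}{11}\right) + 1736 = - \frac{3 \left(119 - \frac{3}{11}\right)}{11} + 1736 = \left(- \frac{3}{11}\right) \frac{1306}{11} + 1736 = - \frac{3918}{121} + 1736 = \frac{206138}{121}$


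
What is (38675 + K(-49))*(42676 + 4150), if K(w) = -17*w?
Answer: 1850001608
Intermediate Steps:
(38675 + K(-49))*(42676 + 4150) = (38675 - 17*(-49))*(42676 + 4150) = (38675 + 833)*46826 = 39508*46826 = 1850001608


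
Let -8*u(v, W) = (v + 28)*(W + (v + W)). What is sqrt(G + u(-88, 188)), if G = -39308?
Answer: 2*I*sqrt(9287) ≈ 192.74*I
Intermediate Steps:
u(v, W) = -(28 + v)*(v + 2*W)/8 (u(v, W) = -(v + 28)*(W + (v + W))/8 = -(28 + v)*(W + (W + v))/8 = -(28 + v)*(v + 2*W)/8)
sqrt(G + u(-88, 188)) = sqrt(-39308 + (-7*188 - 7/2*(-88) - 1/8*(-88)**2 - 1/4*188*(-88))) = sqrt(-39308 + (-1316 + 308 - 1/8*7744 + 4136)) = sqrt(-39308 + (-1316 + 308 - 968 + 4136)) = sqrt(-39308 + 2160) = sqrt(-37148) = 2*I*sqrt(9287)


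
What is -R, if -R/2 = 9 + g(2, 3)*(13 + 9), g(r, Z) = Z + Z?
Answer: 282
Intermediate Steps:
g(r, Z) = 2*Z
R = -282 (R = -2*(9 + (2*3)*(13 + 9)) = -2*(9 + 6*22) = -2*(9 + 132) = -2*141 = -282)
-R = -1*(-282) = 282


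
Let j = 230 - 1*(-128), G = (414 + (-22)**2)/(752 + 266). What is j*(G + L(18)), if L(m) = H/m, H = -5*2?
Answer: 535568/4581 ≈ 116.91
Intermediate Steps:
H = -10
L(m) = -10/m
G = 449/509 (G = (414 + 484)/1018 = 898*(1/1018) = 449/509 ≈ 0.88212)
j = 358 (j = 230 + 128 = 358)
j*(G + L(18)) = 358*(449/509 - 10/18) = 358*(449/509 - 10*1/18) = 358*(449/509 - 5/9) = 358*(1496/4581) = 535568/4581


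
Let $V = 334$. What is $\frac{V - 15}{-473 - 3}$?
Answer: $- \frac{319}{476} \approx -0.67017$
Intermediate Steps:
$\frac{V - 15}{-473 - 3} = \frac{334 - 15}{-473 - 3} = \frac{319}{-473 - 3} = \frac{319}{-476} = 319 \left(- \frac{1}{476}\right) = - \frac{319}{476}$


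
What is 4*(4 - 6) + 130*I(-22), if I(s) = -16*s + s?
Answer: 42892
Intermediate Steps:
I(s) = -15*s
4*(4 - 6) + 130*I(-22) = 4*(4 - 6) + 130*(-15*(-22)) = 4*(-2) + 130*330 = -8 + 42900 = 42892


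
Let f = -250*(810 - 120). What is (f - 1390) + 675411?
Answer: 501521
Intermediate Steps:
f = -172500 (f = -250*690 = -172500)
(f - 1390) + 675411 = (-172500 - 1390) + 675411 = -173890 + 675411 = 501521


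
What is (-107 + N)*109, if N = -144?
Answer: -27359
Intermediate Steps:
(-107 + N)*109 = (-107 - 144)*109 = -251*109 = -27359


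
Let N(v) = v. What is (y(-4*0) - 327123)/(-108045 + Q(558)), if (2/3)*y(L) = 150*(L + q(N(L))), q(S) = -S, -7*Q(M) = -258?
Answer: 763287/252019 ≈ 3.0287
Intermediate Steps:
Q(M) = 258/7 (Q(M) = -1/7*(-258) = 258/7)
y(L) = 0 (y(L) = 3*(150*(L - L))/2 = 3*(150*0)/2 = (3/2)*0 = 0)
(y(-4*0) - 327123)/(-108045 + Q(558)) = (0 - 327123)/(-108045 + 258/7) = -327123/(-756057/7) = -327123*(-7/756057) = 763287/252019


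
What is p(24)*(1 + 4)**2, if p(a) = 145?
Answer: 3625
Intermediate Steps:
p(24)*(1 + 4)**2 = 145*(1 + 4)**2 = 145*5**2 = 145*25 = 3625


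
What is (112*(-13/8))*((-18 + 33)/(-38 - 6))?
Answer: 1365/22 ≈ 62.045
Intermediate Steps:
(112*(-13/8))*((-18 + 33)/(-38 - 6)) = (112*(-13*1/8))*(15/(-44)) = (112*(-13/8))*(15*(-1/44)) = -182*(-15/44) = 1365/22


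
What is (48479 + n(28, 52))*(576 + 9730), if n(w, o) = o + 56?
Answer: 500737622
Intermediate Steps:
n(w, o) = 56 + o
(48479 + n(28, 52))*(576 + 9730) = (48479 + (56 + 52))*(576 + 9730) = (48479 + 108)*10306 = 48587*10306 = 500737622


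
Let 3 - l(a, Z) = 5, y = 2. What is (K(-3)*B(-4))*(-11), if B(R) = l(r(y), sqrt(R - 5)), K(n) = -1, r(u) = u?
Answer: -22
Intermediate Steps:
l(a, Z) = -2 (l(a, Z) = 3 - 1*5 = 3 - 5 = -2)
B(R) = -2
(K(-3)*B(-4))*(-11) = -1*(-2)*(-11) = 2*(-11) = -22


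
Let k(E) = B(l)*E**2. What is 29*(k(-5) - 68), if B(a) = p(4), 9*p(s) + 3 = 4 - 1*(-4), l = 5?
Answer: -14123/9 ≈ -1569.2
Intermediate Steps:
p(s) = 5/9 (p(s) = -1/3 + (4 - 1*(-4))/9 = -1/3 + (4 + 4)/9 = -1/3 + (1/9)*8 = -1/3 + 8/9 = 5/9)
B(a) = 5/9
k(E) = 5*E**2/9
29*(k(-5) - 68) = 29*((5/9)*(-5)**2 - 68) = 29*((5/9)*25 - 68) = 29*(125/9 - 68) = 29*(-487/9) = -14123/9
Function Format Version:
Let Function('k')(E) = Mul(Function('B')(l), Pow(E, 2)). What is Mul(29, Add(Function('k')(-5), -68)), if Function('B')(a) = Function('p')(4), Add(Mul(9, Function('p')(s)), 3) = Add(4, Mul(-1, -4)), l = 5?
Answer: Rational(-14123, 9) ≈ -1569.2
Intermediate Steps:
Function('p')(s) = Rational(5, 9) (Function('p')(s) = Add(Rational(-1, 3), Mul(Rational(1, 9), Add(4, Mul(-1, -4)))) = Add(Rational(-1, 3), Mul(Rational(1, 9), Add(4, 4))) = Add(Rational(-1, 3), Mul(Rational(1, 9), 8)) = Add(Rational(-1, 3), Rational(8, 9)) = Rational(5, 9))
Function('B')(a) = Rational(5, 9)
Function('k')(E) = Mul(Rational(5, 9), Pow(E, 2))
Mul(29, Add(Function('k')(-5), -68)) = Mul(29, Add(Mul(Rational(5, 9), Pow(-5, 2)), -68)) = Mul(29, Add(Mul(Rational(5, 9), 25), -68)) = Mul(29, Add(Rational(125, 9), -68)) = Mul(29, Rational(-487, 9)) = Rational(-14123, 9)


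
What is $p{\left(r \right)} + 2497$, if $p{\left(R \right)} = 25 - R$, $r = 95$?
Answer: $2427$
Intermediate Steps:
$p{\left(r \right)} + 2497 = \left(25 - 95\right) + 2497 = -70 + 2497 = 2427$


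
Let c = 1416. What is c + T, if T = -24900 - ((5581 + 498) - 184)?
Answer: -29379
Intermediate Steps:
T = -30795 (T = -24900 - (6079 - 184) = -24900 - 1*5895 = -24900 - 5895 = -30795)
c + T = 1416 - 30795 = -29379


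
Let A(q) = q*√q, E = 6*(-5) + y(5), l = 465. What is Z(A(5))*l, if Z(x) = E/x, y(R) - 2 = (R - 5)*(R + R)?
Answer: -2604*√5/5 ≈ -1164.5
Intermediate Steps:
y(R) = 2 + 2*R*(-5 + R) (y(R) = 2 + (R - 5)*(R + R) = 2 + (-5 + R)*(2*R) = 2 + 2*R*(-5 + R))
E = -28 (E = 6*(-5) + (2 - 10*5 + 2*5²) = -30 + (2 - 50 + 2*25) = -30 + (2 - 50 + 50) = -30 + 2 = -28)
A(q) = q^(3/2)
Z(x) = -28/x
Z(A(5))*l = -28*√5/25*465 = -2604*√5/5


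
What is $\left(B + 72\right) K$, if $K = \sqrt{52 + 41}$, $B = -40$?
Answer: $32 \sqrt{93} \approx 308.6$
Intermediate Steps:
$K = \sqrt{93} \approx 9.6436$
$\left(B + 72\right) K = \left(-40 + 72\right) \sqrt{93} = 32 \sqrt{93}$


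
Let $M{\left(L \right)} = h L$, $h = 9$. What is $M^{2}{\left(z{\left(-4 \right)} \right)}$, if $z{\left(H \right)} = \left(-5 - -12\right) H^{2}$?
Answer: $1016064$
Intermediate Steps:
$z{\left(H \right)} = 7 H^{2}$ ($z{\left(H \right)} = \left(-5 + 12\right) H^{2} = 7 H^{2}$)
$M{\left(L \right)} = 9 L$
$M^{2}{\left(z{\left(-4 \right)} \right)} = \left(9 \cdot 7 \left(-4\right)^{2}\right)^{2} = \left(9 \cdot 7 \cdot 16\right)^{2} = \left(9 \cdot 112\right)^{2} = 1008^{2} = 1016064$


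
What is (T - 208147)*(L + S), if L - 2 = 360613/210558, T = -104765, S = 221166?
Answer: -2428669218522264/35093 ≈ -6.9207e+10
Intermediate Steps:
L = 781729/210558 (L = 2 + 360613/210558 = 781729/210558 ≈ 3.7127)
(T - 208147)*(L + S) = (-104765 - 208147)*(781729/210558 + 221166) = -312912*46569052357/210558 = -2428669218522264/35093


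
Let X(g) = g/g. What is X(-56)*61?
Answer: 61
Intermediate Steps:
X(g) = 1
X(-56)*61 = 1*61 = 61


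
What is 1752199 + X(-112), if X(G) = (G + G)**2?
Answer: 1802375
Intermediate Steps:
X(G) = 4*G**2 (X(G) = (2*G)**2 = 4*G**2)
1752199 + X(-112) = 1752199 + 4*(-112)**2 = 1752199 + 4*12544 = 1752199 + 50176 = 1802375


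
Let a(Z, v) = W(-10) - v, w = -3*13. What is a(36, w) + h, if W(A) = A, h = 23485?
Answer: 23514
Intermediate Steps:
w = -39
a(Z, v) = -10 - v
a(36, w) + h = (-10 - 1*(-39)) + 23485 = (-10 + 39) + 23485 = 29 + 23485 = 23514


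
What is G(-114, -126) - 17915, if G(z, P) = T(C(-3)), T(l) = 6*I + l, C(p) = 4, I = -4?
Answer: -17935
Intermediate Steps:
T(l) = -24 + l (T(l) = 6*(-4) + l = -24 + l)
G(z, P) = -20 (G(z, P) = -24 + 4 = -20)
G(-114, -126) - 17915 = -20 - 17915 = -17935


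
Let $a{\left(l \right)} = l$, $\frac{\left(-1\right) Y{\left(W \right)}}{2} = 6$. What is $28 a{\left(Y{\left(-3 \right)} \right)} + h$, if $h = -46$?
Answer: $-382$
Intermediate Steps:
$Y{\left(W \right)} = -12$ ($Y{\left(W \right)} = \left(-2\right) 6 = -12$)
$28 a{\left(Y{\left(-3 \right)} \right)} + h = 28 \left(-12\right) - 46 = -336 - 46 = -382$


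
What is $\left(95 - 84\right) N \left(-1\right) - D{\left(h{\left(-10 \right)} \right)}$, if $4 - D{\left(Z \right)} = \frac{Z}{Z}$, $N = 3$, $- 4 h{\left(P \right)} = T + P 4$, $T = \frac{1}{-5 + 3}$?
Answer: $-36$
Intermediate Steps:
$T = - \frac{1}{2}$ ($T = \frac{1}{-2} = - \frac{1}{2} \approx -0.5$)
$h{\left(P \right)} = \frac{1}{8} - P$ ($h{\left(P \right)} = - \frac{- \frac{1}{2} + P 4}{4} = - \frac{- \frac{1}{2} + 4 P}{4} = \frac{1}{8} - P$)
$D{\left(Z \right)} = 3$ ($D{\left(Z \right)} = 4 - \frac{Z}{Z} = 4 - 1 = 3$)
$\left(95 - 84\right) N \left(-1\right) - D{\left(h{\left(-10 \right)} \right)} = \left(95 - 84\right) 3 \left(-1\right) - 3 = 11 \left(-3\right) - 3 = -33 - 3 = -36$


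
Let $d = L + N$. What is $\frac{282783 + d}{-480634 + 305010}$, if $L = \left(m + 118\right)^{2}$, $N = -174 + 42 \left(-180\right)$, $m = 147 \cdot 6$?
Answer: $- \frac{1275049}{175624} \approx -7.2601$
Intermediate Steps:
$m = 882$
$N = -7734$ ($N = -174 - 7560 = -7734$)
$L = 1000000$ ($L = \left(882 + 118\right)^{2} = 1000^{2} = 1000000$)
$d = 992266$ ($d = 1000000 - 7734 = 992266$)
$\frac{282783 + d}{-480634 + 305010} = \frac{282783 + 992266}{-480634 + 305010} = \frac{1275049}{-175624} = 1275049 \left(- \frac{1}{175624}\right) = - \frac{1275049}{175624}$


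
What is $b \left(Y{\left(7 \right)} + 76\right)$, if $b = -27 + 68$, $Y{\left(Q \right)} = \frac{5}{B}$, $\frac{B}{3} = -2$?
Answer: $\frac{18491}{6} \approx 3081.8$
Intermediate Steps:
$B = -6$ ($B = 3 \left(-2\right) = -6$)
$Y{\left(Q \right)} = - \frac{5}{6}$ ($Y{\left(Q \right)} = \frac{5}{-6} = 5 \left(- \frac{1}{6}\right) = - \frac{5}{6}$)
$b = 41$
$b \left(Y{\left(7 \right)} + 76\right) = 41 \left(- \frac{5}{6} + 76\right) = 41 \cdot \frac{451}{6} = \frac{18491}{6}$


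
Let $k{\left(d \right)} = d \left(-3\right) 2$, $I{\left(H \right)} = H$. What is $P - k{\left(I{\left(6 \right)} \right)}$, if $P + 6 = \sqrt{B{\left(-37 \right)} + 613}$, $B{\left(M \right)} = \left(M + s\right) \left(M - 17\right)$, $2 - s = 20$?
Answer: $30 + \sqrt{3583} \approx 89.858$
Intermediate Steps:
$s = -18$ ($s = 2 - 20 = -18$)
$B{\left(M \right)} = \left(-18 + M\right) \left(-17 + M\right)$ ($B{\left(M \right)} = \left(M - 18\right) \left(M - 17\right) = \left(-18 + M\right) \left(-17 + M\right)$)
$P = -6 + \sqrt{3583}$ ($P = -6 + \sqrt{\left(306 + \left(-37\right)^{2} - -1295\right) + 613} = -6 + \sqrt{\left(306 + 1369 + 1295\right) + 613} = -6 + \sqrt{2970 + 613} = -6 + \sqrt{3583} \approx 53.858$)
$k{\left(d \right)} = - 6 d$ ($k{\left(d \right)} = - 3 d 2 = - 6 d$)
$P - k{\left(I{\left(6 \right)} \right)} = \left(-6 + \sqrt{3583}\right) - \left(-6\right) 6 = \left(-6 + \sqrt{3583}\right) - -36 = \left(-6 + \sqrt{3583}\right) + 36 = 30 + \sqrt{3583}$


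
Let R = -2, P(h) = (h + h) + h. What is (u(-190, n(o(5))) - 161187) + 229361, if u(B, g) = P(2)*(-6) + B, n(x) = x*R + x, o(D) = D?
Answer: 67948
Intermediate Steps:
P(h) = 3*h (P(h) = 2*h + h = 3*h)
n(x) = -x (n(x) = x*(-2) + x = -2*x + x = -x)
u(B, g) = -36 + B (u(B, g) = (3*2)*(-6) + B = 6*(-6) + B = -36 + B)
(u(-190, n(o(5))) - 161187) + 229361 = ((-36 - 190) - 161187) + 229361 = (-226 - 161187) + 229361 = -161413 + 229361 = 67948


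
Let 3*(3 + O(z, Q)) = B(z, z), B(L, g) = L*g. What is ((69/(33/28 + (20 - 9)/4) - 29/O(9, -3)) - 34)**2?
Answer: 542470681/1742400 ≈ 311.34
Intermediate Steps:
O(z, Q) = -3 + z**2/3 (O(z, Q) = -3 + (z*z)/3 = -3 + z**2/3)
((69/(33/28 + (20 - 9)/4) - 29/O(9, -3)) - 34)**2 = ((69/(33/28 + (20 - 9)/4) - 29/(-3 + (1/3)*9**2)) - 34)**2 = ((69/(33*(1/28) + 11*(1/4)) - 29/(-3 + (1/3)*81)) - 34)**2 = ((69/(33/28 + 11/4) - 29/(-3 + 27)) - 34)**2 = ((69/(55/14) - 29/24) - 34)**2 = ((69*(14/55) - 29*1/24) - 34)**2 = ((966/55 - 29/24) - 34)**2 = (21589/1320 - 34)**2 = (-23291/1320)**2 = 542470681/1742400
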